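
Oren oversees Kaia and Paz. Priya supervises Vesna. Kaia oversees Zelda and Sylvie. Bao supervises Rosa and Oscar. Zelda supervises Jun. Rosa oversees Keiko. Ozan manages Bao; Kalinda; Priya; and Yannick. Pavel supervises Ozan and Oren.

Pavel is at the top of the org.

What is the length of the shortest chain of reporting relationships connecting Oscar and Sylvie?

Oscar is 3 levels below Pavel, and Sylvie is 3 levels below Pavel (their lowest common manager). The shortest path runs up from Oscar to Pavel and back down to Sylvie: 3 + 3 = 6 links.

6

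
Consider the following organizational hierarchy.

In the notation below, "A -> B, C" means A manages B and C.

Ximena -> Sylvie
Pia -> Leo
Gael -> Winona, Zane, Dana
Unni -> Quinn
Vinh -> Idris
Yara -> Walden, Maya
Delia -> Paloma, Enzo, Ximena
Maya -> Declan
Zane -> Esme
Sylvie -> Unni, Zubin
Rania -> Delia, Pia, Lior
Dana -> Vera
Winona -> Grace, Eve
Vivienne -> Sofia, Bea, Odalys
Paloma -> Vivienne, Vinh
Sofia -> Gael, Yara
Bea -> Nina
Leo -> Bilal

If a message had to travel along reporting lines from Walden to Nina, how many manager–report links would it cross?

Walden is 3 levels below Vivienne, and Nina is 2 levels below Vivienne (their lowest common manager). The shortest path runs up from Walden to Vivienne and back down to Nina: 3 + 2 = 5 links.

5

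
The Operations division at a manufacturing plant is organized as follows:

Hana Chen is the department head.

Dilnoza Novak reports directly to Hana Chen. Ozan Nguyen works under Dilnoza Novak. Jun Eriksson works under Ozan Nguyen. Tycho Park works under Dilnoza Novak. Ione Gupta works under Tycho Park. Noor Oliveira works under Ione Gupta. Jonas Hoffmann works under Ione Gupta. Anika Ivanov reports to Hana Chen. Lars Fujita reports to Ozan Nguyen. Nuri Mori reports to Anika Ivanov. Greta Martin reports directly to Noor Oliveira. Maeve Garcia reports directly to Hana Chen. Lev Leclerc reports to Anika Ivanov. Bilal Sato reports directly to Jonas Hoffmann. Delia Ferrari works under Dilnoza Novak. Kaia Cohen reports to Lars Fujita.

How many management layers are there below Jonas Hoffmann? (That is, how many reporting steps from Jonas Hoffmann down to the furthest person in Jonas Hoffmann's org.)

The longest chain under Jonas Hoffmann runs Jonas Hoffmann → Bilal Sato, which is 1 level below Jonas Hoffmann.

1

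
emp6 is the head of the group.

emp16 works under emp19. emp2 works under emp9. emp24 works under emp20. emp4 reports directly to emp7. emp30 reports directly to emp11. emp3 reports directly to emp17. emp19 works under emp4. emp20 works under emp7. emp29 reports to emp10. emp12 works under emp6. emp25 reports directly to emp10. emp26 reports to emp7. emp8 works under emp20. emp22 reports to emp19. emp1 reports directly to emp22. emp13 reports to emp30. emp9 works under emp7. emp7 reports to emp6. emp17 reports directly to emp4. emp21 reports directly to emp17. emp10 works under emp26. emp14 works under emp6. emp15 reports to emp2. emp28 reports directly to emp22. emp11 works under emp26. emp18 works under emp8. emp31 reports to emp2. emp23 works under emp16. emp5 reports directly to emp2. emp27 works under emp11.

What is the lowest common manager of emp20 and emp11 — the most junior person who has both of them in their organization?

emp20's chain of managers is emp7, emp6. emp11's chain of managers is emp26, emp7, emp6. The first manager that appears in both chains is emp7.

emp7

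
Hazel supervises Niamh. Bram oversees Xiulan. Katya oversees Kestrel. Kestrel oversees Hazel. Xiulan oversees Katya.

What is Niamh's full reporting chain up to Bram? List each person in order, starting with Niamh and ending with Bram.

Niamh reports to Hazel. Hazel reports to Kestrel. Kestrel reports to Katya. Katya reports to Xiulan. Xiulan reports to Bram. Bram is at the top.

Niamh -> Hazel -> Kestrel -> Katya -> Xiulan -> Bram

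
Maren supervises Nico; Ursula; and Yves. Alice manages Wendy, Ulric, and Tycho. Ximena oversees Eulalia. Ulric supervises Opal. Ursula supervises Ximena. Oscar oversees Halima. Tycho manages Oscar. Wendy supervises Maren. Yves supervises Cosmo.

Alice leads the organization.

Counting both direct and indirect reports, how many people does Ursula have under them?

2

Ursula directly manages Ximena. Under Ximena: Eulalia (1). That's 2 in total.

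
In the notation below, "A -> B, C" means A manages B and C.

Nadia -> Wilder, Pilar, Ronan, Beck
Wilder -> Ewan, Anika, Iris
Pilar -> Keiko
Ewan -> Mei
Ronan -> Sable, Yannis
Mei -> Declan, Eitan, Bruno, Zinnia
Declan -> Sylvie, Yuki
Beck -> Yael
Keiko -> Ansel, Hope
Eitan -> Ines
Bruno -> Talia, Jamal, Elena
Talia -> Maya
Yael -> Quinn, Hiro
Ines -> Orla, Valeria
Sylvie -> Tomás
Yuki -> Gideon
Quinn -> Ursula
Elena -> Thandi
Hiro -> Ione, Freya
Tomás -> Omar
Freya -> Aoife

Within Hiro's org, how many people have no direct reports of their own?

2

The people in Hiro's organization with no one reporting to them are Aoife, Ione. That is 2.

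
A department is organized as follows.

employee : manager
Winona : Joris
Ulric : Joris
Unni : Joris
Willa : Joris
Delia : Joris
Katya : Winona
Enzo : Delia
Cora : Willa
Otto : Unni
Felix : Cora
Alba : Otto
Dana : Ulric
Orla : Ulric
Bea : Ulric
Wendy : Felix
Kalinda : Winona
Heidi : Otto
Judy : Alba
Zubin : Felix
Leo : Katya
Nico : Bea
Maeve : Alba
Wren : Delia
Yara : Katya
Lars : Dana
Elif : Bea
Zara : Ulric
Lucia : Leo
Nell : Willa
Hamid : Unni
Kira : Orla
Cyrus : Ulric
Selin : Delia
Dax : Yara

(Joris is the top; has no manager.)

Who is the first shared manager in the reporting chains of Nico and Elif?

Nico's chain of managers is Bea, Ulric, Joris. Elif's chain of managers is Bea, Ulric, Joris. The first manager that appears in both chains is Bea.

Bea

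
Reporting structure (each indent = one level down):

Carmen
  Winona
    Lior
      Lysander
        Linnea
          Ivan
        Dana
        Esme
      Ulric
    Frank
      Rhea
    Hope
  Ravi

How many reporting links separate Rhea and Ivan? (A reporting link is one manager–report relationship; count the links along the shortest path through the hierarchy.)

6

Rhea is 2 levels below Winona, and Ivan is 4 levels below Winona (their lowest common manager). The shortest path runs up from Rhea to Winona and back down to Ivan: 2 + 4 = 6 links.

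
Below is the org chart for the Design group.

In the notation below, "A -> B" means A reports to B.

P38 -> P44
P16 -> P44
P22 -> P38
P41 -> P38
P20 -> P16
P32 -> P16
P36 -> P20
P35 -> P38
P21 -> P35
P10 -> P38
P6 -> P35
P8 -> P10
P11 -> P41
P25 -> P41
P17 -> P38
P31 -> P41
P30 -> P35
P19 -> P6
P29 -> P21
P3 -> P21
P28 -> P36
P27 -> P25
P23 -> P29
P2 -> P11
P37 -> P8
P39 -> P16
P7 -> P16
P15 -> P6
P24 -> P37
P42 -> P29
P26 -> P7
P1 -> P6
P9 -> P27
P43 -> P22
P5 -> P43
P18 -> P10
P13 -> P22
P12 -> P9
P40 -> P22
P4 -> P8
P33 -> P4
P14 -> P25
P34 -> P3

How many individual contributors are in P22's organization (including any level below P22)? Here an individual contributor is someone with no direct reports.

The people in P22's organization with no one reporting to them are P40, P13, P5. That is 3.

3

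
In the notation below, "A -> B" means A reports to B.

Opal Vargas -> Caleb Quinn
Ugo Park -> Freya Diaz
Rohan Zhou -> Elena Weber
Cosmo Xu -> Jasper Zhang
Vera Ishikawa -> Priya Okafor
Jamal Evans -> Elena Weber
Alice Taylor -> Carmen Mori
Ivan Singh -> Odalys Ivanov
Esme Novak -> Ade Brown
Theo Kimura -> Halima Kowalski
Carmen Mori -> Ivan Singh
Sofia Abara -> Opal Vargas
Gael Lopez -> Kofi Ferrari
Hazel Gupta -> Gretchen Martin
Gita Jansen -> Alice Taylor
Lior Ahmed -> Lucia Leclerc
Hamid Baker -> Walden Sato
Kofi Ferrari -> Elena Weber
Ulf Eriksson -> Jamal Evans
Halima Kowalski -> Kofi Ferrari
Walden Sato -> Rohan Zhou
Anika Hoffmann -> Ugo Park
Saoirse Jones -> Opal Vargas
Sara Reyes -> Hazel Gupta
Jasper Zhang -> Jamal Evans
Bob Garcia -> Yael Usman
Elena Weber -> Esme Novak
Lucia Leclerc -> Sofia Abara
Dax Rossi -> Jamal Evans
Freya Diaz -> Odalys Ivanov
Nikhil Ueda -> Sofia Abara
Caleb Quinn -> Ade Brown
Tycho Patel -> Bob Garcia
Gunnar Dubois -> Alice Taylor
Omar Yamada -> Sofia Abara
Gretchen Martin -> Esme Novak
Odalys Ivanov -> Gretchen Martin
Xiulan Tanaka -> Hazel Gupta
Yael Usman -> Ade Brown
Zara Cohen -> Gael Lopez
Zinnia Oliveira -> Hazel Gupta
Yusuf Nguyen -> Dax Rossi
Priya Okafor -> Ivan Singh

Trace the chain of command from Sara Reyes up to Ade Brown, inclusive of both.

Sara Reyes -> Hazel Gupta -> Gretchen Martin -> Esme Novak -> Ade Brown

Sara Reyes reports to Hazel Gupta. Hazel Gupta reports to Gretchen Martin. Gretchen Martin reports to Esme Novak. Esme Novak reports to Ade Brown. Ade Brown is at the top.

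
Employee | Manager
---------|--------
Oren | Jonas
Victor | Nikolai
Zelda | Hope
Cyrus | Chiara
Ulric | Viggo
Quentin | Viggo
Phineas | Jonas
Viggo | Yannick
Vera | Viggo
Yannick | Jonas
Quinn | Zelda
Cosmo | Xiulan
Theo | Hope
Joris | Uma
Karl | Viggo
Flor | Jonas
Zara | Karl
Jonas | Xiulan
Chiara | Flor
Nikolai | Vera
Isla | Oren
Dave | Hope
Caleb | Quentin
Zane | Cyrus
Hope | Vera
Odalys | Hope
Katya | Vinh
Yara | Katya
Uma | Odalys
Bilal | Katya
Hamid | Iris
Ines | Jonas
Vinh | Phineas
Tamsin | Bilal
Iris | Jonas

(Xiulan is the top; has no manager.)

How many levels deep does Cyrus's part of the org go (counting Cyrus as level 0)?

1

The longest chain under Cyrus runs Cyrus → Zane, which is 1 level below Cyrus.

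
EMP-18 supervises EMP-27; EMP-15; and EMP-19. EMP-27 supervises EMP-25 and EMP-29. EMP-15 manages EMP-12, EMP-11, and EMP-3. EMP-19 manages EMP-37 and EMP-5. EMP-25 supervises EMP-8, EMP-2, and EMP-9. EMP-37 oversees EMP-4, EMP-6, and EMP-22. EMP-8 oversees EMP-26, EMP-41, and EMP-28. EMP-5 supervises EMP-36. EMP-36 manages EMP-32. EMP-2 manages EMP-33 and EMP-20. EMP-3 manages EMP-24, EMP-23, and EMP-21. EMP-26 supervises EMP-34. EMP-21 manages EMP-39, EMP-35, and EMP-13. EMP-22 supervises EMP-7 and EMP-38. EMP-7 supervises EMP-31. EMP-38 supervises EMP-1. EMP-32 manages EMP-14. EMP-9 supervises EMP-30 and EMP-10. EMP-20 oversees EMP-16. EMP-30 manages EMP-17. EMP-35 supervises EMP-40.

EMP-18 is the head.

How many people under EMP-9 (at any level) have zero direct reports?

The people in EMP-9's organization with no one reporting to them are EMP-10, EMP-17. That is 2.

2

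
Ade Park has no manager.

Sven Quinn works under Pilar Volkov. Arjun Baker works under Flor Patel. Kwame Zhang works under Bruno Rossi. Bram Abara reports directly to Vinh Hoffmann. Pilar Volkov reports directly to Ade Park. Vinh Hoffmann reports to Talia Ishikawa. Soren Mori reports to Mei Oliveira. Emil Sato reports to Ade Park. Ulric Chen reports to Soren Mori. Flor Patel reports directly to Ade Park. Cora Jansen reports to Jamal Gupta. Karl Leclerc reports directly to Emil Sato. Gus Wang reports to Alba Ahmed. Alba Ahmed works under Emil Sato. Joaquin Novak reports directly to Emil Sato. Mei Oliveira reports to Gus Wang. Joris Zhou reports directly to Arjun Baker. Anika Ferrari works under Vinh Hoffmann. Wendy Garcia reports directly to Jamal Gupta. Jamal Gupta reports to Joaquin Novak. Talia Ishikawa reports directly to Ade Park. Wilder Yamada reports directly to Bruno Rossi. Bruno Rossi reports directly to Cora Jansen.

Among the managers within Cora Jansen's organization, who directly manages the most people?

Direct-report counts within Cora Jansen's organization: Cora Jansen has 1; Bruno Rossi has 2. The largest is 2, held by Bruno Rossi.

Bruno Rossi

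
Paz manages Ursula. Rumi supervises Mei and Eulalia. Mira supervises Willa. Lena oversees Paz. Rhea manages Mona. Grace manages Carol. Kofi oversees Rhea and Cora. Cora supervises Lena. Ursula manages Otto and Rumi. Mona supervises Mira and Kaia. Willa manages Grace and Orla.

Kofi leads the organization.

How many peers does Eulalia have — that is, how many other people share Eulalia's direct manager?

Eulalia reports to Rumi. Rumi's other direct reports are Mei — 1 peer.

1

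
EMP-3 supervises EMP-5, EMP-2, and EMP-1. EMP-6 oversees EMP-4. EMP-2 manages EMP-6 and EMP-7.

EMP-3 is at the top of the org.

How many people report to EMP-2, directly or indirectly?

3

EMP-2 directly manages EMP-6, EMP-7. Under EMP-6: EMP-4 (1). EMP-7 has no reports. So EMP-2's organization is 2 direct reports plus everyone under them: 2 + 1 = 3.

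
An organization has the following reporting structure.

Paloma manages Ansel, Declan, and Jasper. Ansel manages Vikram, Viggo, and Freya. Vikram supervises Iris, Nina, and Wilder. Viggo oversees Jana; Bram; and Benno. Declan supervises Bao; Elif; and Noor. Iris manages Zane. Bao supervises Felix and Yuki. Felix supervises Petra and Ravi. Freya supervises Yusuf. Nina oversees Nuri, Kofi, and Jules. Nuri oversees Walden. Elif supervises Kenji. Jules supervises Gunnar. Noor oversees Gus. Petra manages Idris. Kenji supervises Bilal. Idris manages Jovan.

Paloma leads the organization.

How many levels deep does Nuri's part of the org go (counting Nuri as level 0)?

1

The longest chain under Nuri runs Nuri → Walden, which is 1 level below Nuri.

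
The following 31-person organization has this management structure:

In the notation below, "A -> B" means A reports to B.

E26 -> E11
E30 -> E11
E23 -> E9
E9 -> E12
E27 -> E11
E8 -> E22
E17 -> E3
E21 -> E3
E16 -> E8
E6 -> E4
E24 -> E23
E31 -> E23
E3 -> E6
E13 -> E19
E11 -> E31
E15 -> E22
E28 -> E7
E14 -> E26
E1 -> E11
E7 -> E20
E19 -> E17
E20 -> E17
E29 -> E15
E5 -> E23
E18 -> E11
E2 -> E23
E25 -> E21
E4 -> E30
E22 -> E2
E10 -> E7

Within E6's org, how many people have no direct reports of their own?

The people in E6's organization with no one reporting to them are E25, E13, E10, E28. That is 4.

4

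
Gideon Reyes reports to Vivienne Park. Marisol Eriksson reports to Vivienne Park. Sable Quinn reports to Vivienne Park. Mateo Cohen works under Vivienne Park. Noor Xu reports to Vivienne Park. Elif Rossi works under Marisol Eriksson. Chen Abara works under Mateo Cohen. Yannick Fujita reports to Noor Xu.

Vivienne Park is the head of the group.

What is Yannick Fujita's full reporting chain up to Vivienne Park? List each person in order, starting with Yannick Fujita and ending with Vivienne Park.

Yannick Fujita reports to Noor Xu. Noor Xu reports to Vivienne Park. Vivienne Park is at the top.

Yannick Fujita -> Noor Xu -> Vivienne Park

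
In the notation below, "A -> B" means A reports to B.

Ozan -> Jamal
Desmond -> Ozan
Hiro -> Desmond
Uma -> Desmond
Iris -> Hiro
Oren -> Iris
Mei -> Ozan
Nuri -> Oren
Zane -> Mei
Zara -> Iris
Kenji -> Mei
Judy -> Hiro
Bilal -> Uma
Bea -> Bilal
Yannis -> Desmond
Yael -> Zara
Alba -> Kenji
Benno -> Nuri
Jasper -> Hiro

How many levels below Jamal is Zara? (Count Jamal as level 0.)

5

Chain from Zara up to Jamal: Zara → Iris → Hiro → Desmond → Ozan → Jamal. That is 5 steps up, so Zara is 5 levels below Jamal.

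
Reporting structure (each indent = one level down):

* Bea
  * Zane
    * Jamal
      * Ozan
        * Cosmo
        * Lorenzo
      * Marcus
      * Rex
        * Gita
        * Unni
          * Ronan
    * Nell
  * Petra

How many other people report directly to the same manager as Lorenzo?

Lorenzo reports to Ozan. Ozan's other direct reports are Cosmo — 1 peer.

1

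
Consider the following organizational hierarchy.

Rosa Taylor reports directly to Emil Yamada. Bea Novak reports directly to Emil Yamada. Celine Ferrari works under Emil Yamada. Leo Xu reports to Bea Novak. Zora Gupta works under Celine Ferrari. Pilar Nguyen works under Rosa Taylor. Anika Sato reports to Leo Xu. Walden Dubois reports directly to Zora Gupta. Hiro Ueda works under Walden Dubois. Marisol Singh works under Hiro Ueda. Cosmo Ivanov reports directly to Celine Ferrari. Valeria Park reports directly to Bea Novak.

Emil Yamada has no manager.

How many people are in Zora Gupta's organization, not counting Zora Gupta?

3

Zora Gupta directly manages Walden Dubois. Under Walden Dubois: Hiro Ueda, Marisol Singh (2). That's 3 in total.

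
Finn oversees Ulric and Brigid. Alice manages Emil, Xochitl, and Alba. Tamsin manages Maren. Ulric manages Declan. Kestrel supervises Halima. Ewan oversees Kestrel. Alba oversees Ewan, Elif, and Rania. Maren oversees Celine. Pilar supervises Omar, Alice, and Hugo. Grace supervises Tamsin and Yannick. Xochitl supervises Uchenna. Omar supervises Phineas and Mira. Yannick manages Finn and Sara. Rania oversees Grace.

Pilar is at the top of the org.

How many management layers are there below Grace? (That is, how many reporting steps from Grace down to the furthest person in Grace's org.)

4

The longest chain under Grace runs Grace → Yannick → Finn → Ulric → Declan, which is 4 levels below Grace.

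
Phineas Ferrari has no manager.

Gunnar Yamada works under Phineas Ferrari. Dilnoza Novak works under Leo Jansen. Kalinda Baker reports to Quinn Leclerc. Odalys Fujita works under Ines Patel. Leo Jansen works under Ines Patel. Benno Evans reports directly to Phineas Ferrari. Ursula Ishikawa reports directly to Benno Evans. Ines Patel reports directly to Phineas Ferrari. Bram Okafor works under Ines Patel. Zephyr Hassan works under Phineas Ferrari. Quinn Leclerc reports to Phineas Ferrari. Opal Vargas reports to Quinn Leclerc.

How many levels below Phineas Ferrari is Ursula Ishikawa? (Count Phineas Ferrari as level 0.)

Chain from Ursula Ishikawa up to Phineas Ferrari: Ursula Ishikawa → Benno Evans → Phineas Ferrari. That is 2 steps up, so Ursula Ishikawa is 2 levels below Phineas Ferrari.

2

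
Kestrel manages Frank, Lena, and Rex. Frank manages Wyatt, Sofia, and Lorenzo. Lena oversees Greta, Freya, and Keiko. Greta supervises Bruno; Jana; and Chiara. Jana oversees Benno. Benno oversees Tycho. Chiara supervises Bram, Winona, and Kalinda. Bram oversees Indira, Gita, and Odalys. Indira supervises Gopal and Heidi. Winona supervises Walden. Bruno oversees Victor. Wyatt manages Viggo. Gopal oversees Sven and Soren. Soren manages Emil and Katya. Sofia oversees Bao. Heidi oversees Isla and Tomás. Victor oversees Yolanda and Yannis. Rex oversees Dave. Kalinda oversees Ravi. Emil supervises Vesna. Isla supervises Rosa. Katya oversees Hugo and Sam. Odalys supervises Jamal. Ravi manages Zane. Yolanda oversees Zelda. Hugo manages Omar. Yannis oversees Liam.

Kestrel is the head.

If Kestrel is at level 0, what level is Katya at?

8

Chain from Katya up to Kestrel: Katya → Soren → Gopal → Indira → Bram → Chiara → Greta → Lena → Kestrel. That is 8 steps up, so Katya is 8 levels below Kestrel.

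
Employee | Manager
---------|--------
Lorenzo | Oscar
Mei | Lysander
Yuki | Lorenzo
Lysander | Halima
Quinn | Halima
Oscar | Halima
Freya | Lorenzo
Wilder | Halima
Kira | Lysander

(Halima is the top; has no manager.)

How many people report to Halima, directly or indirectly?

9

Halima directly manages Oscar, Wilder, Lysander, Quinn. Under Oscar: Lorenzo, Yuki, Freya (3). Wilder has no reports. Under Lysander: Kira, Mei (2). Quinn has no reports. So Halima's organization is 4 direct reports plus everyone under them: 4 + 1 + 3 + 1 = 9.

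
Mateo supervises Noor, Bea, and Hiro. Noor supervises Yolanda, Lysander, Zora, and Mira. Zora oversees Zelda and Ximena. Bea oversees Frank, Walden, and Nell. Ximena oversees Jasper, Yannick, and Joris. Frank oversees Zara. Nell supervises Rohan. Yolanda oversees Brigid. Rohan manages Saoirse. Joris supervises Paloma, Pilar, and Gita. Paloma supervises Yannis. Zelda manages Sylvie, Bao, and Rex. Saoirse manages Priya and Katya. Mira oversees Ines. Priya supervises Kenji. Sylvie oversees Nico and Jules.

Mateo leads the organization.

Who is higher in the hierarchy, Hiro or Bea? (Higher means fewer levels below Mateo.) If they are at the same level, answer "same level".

same level

Both Hiro and Bea are 1 level below Mateo.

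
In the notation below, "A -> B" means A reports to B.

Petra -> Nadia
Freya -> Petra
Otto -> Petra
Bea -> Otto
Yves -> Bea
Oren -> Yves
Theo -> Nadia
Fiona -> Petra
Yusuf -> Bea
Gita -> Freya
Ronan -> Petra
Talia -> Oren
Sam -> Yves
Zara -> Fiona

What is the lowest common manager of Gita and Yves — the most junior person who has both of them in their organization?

Petra

Gita's chain of managers is Freya, Petra, Nadia. Yves's chain of managers is Bea, Otto, Petra, Nadia. The first manager that appears in both chains is Petra.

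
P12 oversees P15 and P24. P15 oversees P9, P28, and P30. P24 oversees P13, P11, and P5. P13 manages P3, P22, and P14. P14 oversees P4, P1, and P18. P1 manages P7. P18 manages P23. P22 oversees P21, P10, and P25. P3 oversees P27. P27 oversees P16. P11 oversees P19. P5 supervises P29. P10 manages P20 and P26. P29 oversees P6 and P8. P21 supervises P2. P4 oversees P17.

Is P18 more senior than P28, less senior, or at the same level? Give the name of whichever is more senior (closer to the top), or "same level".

P18 is 4 levels below P12; P28 is 2. P28 is higher.

P28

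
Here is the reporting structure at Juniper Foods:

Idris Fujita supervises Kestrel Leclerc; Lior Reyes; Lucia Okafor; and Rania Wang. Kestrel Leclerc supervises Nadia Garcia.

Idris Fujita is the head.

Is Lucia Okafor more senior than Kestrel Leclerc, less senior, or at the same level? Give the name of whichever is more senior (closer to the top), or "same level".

Both Lucia Okafor and Kestrel Leclerc are 1 level below Idris Fujita.

same level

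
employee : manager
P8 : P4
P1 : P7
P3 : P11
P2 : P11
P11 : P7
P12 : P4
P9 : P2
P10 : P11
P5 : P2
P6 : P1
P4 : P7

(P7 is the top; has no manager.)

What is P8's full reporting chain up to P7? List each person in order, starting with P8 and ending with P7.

P8 -> P4 -> P7

P8 reports to P4. P4 reports to P7. P7 is at the top.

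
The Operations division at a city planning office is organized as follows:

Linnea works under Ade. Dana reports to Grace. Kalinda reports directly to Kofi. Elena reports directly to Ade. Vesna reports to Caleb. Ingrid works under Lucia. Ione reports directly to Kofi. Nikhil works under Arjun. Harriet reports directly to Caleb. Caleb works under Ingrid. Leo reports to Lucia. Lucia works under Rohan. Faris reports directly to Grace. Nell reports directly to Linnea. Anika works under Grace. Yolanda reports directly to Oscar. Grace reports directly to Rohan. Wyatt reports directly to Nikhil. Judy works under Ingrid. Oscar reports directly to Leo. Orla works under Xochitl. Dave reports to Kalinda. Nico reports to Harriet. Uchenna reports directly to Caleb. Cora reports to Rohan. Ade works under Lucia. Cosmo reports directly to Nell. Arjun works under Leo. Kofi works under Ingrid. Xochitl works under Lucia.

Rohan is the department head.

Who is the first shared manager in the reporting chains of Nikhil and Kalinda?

Nikhil's chain of managers is Arjun, Leo, Lucia, Rohan. Kalinda's chain of managers is Kofi, Ingrid, Lucia, Rohan. The first manager that appears in both chains is Lucia.

Lucia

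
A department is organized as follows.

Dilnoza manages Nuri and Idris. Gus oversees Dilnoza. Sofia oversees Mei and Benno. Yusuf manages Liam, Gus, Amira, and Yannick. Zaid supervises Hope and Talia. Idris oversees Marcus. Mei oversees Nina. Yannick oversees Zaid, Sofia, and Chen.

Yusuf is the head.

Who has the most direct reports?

Direct-report counts: Yusuf has 4; Gus has 1; Dilnoza has 2; Idris has 1; Yannick has 3; Sofia has 2; Mei has 1; Zaid has 2. The largest is 4, held by Yusuf.

Yusuf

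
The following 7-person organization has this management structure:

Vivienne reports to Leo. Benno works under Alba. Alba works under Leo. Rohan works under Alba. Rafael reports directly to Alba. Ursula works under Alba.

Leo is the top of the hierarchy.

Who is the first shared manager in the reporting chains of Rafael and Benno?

Rafael's chain of managers is Alba, Leo. Benno's chain of managers is Alba, Leo. The first manager that appears in both chains is Alba.

Alba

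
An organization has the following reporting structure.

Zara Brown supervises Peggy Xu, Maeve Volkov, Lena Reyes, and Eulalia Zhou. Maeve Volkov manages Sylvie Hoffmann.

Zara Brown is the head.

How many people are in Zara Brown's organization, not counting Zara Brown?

Zara Brown directly manages Peggy Xu, Maeve Volkov, Lena Reyes, Eulalia Zhou. Peggy Xu has no reports. Under Maeve Volkov: Sylvie Hoffmann (1). Lena Reyes has no reports. Eulalia Zhou has no reports. So Zara Brown's organization is 4 direct reports plus everyone under them: 1 + 2 + 1 + 1 = 5.

5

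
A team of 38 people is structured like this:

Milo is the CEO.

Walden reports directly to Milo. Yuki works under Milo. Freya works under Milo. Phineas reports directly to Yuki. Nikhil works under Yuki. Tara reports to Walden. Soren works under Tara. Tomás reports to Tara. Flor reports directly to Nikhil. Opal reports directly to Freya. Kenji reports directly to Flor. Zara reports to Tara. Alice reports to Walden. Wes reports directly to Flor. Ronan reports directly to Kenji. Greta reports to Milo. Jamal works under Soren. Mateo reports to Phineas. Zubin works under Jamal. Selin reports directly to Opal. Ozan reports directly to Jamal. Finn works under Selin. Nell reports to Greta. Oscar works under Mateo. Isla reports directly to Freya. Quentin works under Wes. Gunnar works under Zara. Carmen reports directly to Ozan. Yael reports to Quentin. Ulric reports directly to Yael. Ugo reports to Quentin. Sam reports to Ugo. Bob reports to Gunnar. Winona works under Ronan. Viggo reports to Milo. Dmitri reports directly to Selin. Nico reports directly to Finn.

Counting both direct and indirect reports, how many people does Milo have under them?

37

Milo directly manages Walden, Yuki, Freya, Greta, Viggo. Under Walden: Alice, Tara, Zara, Gunnar, Bob, Tomás, Soren, Jamal, Ozan, Carmen, Zubin (11). Under Yuki: Nikhil, Flor, Wes, Quentin, Ugo, Sam, Yael, Ulric, Kenji, Ronan, Winona, Phineas, Mateo, Oscar (14). Under Freya: Isla, Opal, Selin, Dmitri, Finn, Nico (6). Under Greta: Nell (1). Viggo has no reports. So Milo's organization is 5 direct reports plus everyone under them: 12 + 15 + 7 + 2 + 1 = 37.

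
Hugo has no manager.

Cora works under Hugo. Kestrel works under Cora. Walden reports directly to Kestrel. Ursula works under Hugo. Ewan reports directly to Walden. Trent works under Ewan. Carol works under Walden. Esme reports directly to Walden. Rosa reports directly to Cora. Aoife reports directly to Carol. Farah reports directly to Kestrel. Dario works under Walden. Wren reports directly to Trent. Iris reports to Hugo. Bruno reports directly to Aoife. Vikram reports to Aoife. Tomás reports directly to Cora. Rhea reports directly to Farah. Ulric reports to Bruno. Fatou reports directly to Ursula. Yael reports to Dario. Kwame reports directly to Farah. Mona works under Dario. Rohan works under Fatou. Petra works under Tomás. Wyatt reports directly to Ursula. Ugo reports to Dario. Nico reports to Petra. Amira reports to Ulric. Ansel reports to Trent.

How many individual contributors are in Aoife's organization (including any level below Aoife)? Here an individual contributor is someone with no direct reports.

2

The people in Aoife's organization with no one reporting to them are Vikram, Amira. That is 2.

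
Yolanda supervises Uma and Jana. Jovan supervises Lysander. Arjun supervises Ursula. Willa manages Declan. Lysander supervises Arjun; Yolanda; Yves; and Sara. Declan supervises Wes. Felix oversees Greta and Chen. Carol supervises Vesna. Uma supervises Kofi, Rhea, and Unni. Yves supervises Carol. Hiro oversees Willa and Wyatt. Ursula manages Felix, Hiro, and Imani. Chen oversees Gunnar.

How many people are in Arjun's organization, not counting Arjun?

11

Arjun directly manages Ursula. Under Ursula: Imani, Hiro, Wyatt, Willa, Declan, Wes, Felix, Chen, Gunnar, Greta (10). That's 11 in total.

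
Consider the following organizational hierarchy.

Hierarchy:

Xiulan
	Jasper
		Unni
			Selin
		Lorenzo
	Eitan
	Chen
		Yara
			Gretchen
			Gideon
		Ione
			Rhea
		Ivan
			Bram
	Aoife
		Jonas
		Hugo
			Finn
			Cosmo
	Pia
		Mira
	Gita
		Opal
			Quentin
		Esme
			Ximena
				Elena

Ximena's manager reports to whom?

Gita

Ximena reports to Esme, and Esme reports to Gita. So Ximena's skip-level manager is Gita.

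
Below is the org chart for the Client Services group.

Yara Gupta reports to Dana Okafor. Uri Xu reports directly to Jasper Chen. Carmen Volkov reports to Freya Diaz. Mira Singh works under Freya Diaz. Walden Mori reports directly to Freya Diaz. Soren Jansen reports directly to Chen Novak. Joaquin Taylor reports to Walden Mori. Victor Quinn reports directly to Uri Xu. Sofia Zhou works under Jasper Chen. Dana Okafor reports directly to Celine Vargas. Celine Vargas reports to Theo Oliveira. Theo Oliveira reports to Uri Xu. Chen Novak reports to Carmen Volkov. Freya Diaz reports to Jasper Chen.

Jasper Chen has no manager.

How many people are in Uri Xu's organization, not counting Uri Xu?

Uri Xu directly manages Theo Oliveira, Victor Quinn. Under Theo Oliveira: Celine Vargas, Dana Okafor, Yara Gupta (3). Victor Quinn has no reports. So Uri Xu's organization is 2 direct reports plus everyone under them: 4 + 1 = 5.

5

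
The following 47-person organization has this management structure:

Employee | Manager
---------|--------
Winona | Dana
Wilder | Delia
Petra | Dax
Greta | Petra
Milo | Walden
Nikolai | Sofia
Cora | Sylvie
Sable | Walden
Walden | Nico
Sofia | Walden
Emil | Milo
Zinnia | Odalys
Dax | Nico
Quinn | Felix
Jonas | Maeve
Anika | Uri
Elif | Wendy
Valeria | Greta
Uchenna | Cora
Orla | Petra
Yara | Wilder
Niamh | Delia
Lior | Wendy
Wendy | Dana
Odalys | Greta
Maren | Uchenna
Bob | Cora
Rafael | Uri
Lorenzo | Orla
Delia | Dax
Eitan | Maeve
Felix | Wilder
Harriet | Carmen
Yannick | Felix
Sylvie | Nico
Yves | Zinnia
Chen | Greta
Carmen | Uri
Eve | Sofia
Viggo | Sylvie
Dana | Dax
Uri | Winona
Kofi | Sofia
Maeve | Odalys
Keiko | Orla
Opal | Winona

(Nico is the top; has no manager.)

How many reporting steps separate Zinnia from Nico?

5

Chain from Zinnia up to Nico: Zinnia → Odalys → Greta → Petra → Dax → Nico. That is 5 steps up, so Zinnia is 5 levels below Nico.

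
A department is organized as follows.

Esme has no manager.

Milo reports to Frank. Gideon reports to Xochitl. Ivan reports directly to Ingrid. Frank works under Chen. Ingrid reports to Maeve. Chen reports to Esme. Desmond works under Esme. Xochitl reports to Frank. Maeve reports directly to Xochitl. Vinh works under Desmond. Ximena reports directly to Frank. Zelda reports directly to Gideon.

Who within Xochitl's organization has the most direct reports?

Xochitl

Direct-report counts within Xochitl's organization: Xochitl has 2; Gideon has 1; Maeve has 1; Ingrid has 1. The largest is 2, held by Xochitl.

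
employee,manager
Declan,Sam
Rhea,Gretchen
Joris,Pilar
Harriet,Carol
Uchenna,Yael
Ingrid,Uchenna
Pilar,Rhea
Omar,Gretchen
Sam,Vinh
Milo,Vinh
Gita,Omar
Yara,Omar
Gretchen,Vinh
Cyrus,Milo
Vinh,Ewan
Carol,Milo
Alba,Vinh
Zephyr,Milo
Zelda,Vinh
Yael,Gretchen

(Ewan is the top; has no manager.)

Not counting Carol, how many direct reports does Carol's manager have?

Carol reports to Milo. Milo's other direct reports are Zephyr, Cyrus — 2 peers.

2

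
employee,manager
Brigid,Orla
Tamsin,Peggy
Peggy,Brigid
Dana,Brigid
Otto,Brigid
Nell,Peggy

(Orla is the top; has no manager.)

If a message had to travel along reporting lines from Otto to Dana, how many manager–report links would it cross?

2

Otto is 1 level below Brigid, and Dana is 1 level below Brigid (their lowest common manager). The shortest path runs up from Otto to Brigid and back down to Dana: 1 + 1 = 2 links.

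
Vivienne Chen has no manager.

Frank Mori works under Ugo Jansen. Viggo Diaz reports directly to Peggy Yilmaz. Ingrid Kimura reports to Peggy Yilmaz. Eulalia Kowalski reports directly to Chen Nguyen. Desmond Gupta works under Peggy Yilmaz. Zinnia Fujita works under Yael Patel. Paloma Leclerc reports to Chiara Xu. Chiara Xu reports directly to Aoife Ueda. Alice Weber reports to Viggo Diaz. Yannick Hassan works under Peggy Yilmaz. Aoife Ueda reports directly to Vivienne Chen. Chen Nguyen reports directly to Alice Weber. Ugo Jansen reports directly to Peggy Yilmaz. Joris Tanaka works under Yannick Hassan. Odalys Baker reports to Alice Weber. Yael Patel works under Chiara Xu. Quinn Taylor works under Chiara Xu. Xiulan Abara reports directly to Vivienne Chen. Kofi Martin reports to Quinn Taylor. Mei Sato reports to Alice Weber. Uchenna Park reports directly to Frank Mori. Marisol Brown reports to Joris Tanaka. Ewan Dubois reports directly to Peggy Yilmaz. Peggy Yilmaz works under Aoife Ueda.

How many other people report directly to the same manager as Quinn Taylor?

2

Quinn Taylor reports to Chiara Xu. Chiara Xu's other direct reports are Yael Patel, Paloma Leclerc — 2 peers.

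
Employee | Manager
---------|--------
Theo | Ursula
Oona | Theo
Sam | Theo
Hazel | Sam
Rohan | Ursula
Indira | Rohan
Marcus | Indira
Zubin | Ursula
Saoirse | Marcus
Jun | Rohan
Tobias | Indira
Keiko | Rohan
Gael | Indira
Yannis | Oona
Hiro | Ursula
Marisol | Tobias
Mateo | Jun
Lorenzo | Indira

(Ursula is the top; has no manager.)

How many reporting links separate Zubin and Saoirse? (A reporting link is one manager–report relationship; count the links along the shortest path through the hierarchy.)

5

Zubin is 1 level below Ursula, and Saoirse is 4 levels below Ursula (their lowest common manager). The shortest path runs up from Zubin to Ursula and back down to Saoirse: 1 + 4 = 5 links.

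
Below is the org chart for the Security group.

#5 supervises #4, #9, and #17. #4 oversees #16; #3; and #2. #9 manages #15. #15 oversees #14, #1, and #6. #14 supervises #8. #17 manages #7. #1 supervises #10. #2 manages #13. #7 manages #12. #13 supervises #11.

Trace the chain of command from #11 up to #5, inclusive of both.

#11 -> #13 -> #2 -> #4 -> #5

#11 reports to #13. #13 reports to #2. #2 reports to #4. #4 reports to #5. #5 is at the top.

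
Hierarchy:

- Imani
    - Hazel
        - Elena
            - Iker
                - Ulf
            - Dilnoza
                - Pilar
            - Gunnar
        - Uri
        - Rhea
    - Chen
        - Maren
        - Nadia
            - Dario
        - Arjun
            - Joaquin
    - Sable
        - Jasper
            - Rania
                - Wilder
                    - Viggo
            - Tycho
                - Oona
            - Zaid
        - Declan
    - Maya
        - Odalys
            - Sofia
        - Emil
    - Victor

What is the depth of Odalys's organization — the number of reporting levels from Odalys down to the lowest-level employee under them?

1

The longest chain under Odalys runs Odalys → Sofia, which is 1 level below Odalys.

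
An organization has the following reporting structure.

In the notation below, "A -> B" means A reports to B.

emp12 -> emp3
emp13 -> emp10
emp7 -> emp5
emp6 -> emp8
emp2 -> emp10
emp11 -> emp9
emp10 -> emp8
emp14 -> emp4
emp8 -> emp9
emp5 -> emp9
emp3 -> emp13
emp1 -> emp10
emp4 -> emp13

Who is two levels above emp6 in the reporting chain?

emp9

emp6 reports to emp8, and emp8 reports to emp9. So emp6's skip-level manager is emp9.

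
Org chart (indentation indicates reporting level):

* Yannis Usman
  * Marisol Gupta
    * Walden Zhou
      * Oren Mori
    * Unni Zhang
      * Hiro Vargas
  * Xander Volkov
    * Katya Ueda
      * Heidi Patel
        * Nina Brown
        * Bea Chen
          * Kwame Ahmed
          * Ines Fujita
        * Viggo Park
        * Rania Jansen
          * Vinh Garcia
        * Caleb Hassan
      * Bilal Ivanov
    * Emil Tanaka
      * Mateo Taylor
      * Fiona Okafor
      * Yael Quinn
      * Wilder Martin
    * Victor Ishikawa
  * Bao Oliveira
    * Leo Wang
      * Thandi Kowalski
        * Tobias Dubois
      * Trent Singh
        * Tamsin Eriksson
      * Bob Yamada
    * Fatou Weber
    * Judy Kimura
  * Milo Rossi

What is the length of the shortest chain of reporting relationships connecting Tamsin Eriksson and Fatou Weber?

Tamsin Eriksson is 3 levels below Bao Oliveira, and Fatou Weber is 1 level below Bao Oliveira (their lowest common manager). The shortest path runs up from Tamsin Eriksson to Bao Oliveira and back down to Fatou Weber: 3 + 1 = 4 links.

4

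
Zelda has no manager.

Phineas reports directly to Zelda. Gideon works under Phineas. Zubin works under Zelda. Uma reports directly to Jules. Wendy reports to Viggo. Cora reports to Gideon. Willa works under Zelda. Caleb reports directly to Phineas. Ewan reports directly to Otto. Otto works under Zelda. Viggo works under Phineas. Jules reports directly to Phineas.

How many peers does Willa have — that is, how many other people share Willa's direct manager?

Willa reports to Zelda. Zelda's other direct reports are Phineas, Otto, Zubin — 3 peers.

3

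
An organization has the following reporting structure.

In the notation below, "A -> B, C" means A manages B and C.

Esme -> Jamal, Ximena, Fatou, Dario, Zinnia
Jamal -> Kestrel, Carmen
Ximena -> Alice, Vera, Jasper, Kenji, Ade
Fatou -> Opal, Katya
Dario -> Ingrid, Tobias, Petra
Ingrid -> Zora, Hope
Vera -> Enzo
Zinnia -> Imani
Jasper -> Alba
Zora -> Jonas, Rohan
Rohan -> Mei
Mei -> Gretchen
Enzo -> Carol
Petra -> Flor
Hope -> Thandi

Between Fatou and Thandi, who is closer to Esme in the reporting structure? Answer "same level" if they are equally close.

Fatou is 1 level below Esme; Thandi is 4. Fatou is higher.

Fatou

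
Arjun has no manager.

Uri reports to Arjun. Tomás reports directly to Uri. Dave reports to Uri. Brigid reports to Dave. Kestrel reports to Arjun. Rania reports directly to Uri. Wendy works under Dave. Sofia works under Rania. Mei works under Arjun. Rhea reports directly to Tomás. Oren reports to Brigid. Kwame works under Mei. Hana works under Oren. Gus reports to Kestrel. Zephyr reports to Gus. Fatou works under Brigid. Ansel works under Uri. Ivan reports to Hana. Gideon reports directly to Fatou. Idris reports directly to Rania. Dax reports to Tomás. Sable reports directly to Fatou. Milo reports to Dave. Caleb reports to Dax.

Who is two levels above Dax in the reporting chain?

Uri

Dax reports to Tomás, and Tomás reports to Uri. So Dax's skip-level manager is Uri.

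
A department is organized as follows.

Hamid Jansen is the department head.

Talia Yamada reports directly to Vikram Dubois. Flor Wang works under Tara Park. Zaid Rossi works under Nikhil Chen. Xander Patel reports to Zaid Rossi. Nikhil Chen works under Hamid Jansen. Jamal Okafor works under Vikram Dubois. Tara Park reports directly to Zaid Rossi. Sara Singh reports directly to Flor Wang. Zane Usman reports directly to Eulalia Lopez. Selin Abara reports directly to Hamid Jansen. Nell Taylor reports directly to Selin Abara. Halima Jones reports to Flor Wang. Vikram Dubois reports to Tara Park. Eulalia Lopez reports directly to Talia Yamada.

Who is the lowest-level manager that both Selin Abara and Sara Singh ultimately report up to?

Hamid Jansen

Selin Abara's chain of managers is Hamid Jansen. Sara Singh's chain of managers is Flor Wang, Tara Park, Zaid Rossi, Nikhil Chen, Hamid Jansen. The first manager that appears in both chains is Hamid Jansen.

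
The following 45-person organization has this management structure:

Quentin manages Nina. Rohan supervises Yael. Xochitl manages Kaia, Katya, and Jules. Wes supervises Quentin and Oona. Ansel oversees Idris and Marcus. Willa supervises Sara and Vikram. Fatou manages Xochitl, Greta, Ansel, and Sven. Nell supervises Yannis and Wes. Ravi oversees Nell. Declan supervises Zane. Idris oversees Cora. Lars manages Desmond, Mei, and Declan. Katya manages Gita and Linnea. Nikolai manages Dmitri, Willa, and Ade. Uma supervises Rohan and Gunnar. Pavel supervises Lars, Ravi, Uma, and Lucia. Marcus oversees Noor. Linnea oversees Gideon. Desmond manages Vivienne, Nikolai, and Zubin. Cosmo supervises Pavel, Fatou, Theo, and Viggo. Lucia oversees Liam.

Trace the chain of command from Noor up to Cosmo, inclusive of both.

Noor reports to Marcus. Marcus reports to Ansel. Ansel reports to Fatou. Fatou reports to Cosmo. Cosmo is at the top.

Noor -> Marcus -> Ansel -> Fatou -> Cosmo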